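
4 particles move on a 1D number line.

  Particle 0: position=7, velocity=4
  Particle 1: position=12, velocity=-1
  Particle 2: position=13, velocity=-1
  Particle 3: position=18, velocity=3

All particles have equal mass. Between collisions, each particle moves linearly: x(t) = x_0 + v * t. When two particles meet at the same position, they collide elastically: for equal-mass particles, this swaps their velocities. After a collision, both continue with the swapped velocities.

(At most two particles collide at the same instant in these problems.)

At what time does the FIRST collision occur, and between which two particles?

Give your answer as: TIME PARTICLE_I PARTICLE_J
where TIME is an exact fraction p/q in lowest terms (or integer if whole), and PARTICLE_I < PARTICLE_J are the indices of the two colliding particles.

Answer: 1 0 1

Derivation:
Pair (0,1): pos 7,12 vel 4,-1 -> gap=5, closing at 5/unit, collide at t=1
Pair (1,2): pos 12,13 vel -1,-1 -> not approaching (rel speed 0 <= 0)
Pair (2,3): pos 13,18 vel -1,3 -> not approaching (rel speed -4 <= 0)
Earliest collision: t=1 between 0 and 1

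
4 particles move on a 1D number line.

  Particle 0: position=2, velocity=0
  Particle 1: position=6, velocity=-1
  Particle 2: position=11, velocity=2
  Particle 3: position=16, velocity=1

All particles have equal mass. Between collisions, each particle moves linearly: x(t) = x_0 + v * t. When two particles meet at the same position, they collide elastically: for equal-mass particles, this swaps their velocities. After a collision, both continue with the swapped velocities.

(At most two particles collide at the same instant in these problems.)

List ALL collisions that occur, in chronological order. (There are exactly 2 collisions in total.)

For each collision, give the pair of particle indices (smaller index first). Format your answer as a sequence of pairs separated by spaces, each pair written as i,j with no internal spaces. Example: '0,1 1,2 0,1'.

Collision at t=4: particles 0 and 1 swap velocities; positions: p0=2 p1=2 p2=19 p3=20; velocities now: v0=-1 v1=0 v2=2 v3=1
Collision at t=5: particles 2 and 3 swap velocities; positions: p0=1 p1=2 p2=21 p3=21; velocities now: v0=-1 v1=0 v2=1 v3=2

Answer: 0,1 2,3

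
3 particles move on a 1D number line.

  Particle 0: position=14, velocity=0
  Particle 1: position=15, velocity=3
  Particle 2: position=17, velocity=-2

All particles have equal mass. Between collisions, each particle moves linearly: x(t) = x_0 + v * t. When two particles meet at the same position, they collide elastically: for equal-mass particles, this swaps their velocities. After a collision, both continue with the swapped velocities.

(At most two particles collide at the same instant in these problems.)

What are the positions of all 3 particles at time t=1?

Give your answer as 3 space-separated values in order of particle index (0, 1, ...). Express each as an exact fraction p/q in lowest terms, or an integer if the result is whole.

Collision at t=2/5: particles 1 and 2 swap velocities; positions: p0=14 p1=81/5 p2=81/5; velocities now: v0=0 v1=-2 v2=3
Advance to t=1 (no further collisions before then); velocities: v0=0 v1=-2 v2=3; positions = 14 15 18

Answer: 14 15 18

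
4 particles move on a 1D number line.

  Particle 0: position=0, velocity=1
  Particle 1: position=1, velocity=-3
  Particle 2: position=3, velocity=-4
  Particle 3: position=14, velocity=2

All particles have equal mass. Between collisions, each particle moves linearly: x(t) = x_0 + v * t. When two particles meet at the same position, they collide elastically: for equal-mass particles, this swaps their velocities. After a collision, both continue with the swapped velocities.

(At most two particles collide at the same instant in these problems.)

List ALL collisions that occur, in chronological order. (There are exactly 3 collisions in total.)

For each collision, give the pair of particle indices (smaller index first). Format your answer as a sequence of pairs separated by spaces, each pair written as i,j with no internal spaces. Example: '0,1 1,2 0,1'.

Answer: 0,1 1,2 0,1

Derivation:
Collision at t=1/4: particles 0 and 1 swap velocities; positions: p0=1/4 p1=1/4 p2=2 p3=29/2; velocities now: v0=-3 v1=1 v2=-4 v3=2
Collision at t=3/5: particles 1 and 2 swap velocities; positions: p0=-4/5 p1=3/5 p2=3/5 p3=76/5; velocities now: v0=-3 v1=-4 v2=1 v3=2
Collision at t=2: particles 0 and 1 swap velocities; positions: p0=-5 p1=-5 p2=2 p3=18; velocities now: v0=-4 v1=-3 v2=1 v3=2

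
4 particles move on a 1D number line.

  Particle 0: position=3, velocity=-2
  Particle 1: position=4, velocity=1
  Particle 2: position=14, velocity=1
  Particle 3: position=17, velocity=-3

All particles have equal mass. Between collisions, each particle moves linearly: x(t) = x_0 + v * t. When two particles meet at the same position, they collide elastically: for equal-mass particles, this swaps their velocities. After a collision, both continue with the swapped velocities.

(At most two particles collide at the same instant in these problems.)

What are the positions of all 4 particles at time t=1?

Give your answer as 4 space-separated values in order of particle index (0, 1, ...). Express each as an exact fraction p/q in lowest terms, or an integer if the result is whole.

Answer: 1 5 14 15

Derivation:
Collision at t=3/4: particles 2 and 3 swap velocities; positions: p0=3/2 p1=19/4 p2=59/4 p3=59/4; velocities now: v0=-2 v1=1 v2=-3 v3=1
Advance to t=1 (no further collisions before then); velocities: v0=-2 v1=1 v2=-3 v3=1; positions = 1 5 14 15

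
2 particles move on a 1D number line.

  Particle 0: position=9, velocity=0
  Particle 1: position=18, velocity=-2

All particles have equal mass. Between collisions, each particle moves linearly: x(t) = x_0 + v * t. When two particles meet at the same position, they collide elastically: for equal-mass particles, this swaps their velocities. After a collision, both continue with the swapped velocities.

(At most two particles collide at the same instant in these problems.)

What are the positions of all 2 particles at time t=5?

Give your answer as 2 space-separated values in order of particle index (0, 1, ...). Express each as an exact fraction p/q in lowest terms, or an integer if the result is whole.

Collision at t=9/2: particles 0 and 1 swap velocities; positions: p0=9 p1=9; velocities now: v0=-2 v1=0
Advance to t=5 (no further collisions before then); velocities: v0=-2 v1=0; positions = 8 9

Answer: 8 9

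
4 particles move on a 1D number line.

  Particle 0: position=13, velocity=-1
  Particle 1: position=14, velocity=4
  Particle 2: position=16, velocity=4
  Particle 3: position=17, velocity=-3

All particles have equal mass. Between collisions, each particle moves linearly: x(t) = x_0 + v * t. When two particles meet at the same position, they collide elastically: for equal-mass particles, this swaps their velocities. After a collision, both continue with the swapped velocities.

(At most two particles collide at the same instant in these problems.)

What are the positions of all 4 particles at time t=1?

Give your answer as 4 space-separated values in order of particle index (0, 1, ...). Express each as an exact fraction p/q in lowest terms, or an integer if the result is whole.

Collision at t=1/7: particles 2 and 3 swap velocities; positions: p0=90/7 p1=102/7 p2=116/7 p3=116/7; velocities now: v0=-1 v1=4 v2=-3 v3=4
Collision at t=3/7: particles 1 and 2 swap velocities; positions: p0=88/7 p1=110/7 p2=110/7 p3=124/7; velocities now: v0=-1 v1=-3 v2=4 v3=4
Advance to t=1 (no further collisions before then); velocities: v0=-1 v1=-3 v2=4 v3=4; positions = 12 14 18 20

Answer: 12 14 18 20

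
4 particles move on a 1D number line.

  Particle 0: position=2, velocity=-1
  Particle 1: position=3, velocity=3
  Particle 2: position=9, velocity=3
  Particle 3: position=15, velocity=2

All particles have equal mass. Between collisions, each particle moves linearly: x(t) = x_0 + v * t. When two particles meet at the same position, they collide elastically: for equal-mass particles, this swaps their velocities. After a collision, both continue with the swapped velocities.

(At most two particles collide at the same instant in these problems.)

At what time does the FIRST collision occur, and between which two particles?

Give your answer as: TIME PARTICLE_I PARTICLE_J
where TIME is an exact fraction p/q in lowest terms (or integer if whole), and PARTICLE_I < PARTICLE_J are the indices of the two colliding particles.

Answer: 6 2 3

Derivation:
Pair (0,1): pos 2,3 vel -1,3 -> not approaching (rel speed -4 <= 0)
Pair (1,2): pos 3,9 vel 3,3 -> not approaching (rel speed 0 <= 0)
Pair (2,3): pos 9,15 vel 3,2 -> gap=6, closing at 1/unit, collide at t=6
Earliest collision: t=6 between 2 and 3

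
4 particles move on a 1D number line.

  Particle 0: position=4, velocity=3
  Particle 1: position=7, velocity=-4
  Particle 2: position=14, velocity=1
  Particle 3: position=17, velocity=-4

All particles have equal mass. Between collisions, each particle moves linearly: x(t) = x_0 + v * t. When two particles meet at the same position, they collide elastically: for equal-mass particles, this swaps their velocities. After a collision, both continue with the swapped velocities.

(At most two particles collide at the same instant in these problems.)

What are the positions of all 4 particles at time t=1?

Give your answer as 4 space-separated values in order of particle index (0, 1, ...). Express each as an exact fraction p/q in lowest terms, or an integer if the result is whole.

Answer: 3 7 13 15

Derivation:
Collision at t=3/7: particles 0 and 1 swap velocities; positions: p0=37/7 p1=37/7 p2=101/7 p3=107/7; velocities now: v0=-4 v1=3 v2=1 v3=-4
Collision at t=3/5: particles 2 and 3 swap velocities; positions: p0=23/5 p1=29/5 p2=73/5 p3=73/5; velocities now: v0=-4 v1=3 v2=-4 v3=1
Advance to t=1 (no further collisions before then); velocities: v0=-4 v1=3 v2=-4 v3=1; positions = 3 7 13 15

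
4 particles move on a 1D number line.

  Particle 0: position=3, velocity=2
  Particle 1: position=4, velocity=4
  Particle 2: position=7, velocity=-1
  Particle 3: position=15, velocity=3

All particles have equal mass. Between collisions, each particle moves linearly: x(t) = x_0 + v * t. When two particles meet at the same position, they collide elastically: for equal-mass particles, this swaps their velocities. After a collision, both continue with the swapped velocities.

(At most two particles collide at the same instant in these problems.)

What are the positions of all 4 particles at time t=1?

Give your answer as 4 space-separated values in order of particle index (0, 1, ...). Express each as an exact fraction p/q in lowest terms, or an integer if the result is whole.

Answer: 5 6 8 18

Derivation:
Collision at t=3/5: particles 1 and 2 swap velocities; positions: p0=21/5 p1=32/5 p2=32/5 p3=84/5; velocities now: v0=2 v1=-1 v2=4 v3=3
Advance to t=1 (no further collisions before then); velocities: v0=2 v1=-1 v2=4 v3=3; positions = 5 6 8 18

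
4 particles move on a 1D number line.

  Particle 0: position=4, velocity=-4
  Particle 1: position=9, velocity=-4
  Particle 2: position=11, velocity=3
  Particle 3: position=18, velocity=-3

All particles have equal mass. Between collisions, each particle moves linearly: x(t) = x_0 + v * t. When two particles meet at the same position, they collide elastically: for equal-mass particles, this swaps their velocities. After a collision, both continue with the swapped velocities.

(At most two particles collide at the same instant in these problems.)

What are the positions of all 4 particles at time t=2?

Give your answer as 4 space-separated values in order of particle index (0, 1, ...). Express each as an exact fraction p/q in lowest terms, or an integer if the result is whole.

Collision at t=7/6: particles 2 and 3 swap velocities; positions: p0=-2/3 p1=13/3 p2=29/2 p3=29/2; velocities now: v0=-4 v1=-4 v2=-3 v3=3
Advance to t=2 (no further collisions before then); velocities: v0=-4 v1=-4 v2=-3 v3=3; positions = -4 1 12 17

Answer: -4 1 12 17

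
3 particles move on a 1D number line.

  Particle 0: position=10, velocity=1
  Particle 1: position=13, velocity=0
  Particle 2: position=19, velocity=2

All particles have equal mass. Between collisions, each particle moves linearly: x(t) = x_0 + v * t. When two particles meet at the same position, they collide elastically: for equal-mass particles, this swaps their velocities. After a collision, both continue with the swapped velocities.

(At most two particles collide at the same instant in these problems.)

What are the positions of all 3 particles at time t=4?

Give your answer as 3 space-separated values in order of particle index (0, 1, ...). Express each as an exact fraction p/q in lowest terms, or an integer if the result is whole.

Collision at t=3: particles 0 and 1 swap velocities; positions: p0=13 p1=13 p2=25; velocities now: v0=0 v1=1 v2=2
Advance to t=4 (no further collisions before then); velocities: v0=0 v1=1 v2=2; positions = 13 14 27

Answer: 13 14 27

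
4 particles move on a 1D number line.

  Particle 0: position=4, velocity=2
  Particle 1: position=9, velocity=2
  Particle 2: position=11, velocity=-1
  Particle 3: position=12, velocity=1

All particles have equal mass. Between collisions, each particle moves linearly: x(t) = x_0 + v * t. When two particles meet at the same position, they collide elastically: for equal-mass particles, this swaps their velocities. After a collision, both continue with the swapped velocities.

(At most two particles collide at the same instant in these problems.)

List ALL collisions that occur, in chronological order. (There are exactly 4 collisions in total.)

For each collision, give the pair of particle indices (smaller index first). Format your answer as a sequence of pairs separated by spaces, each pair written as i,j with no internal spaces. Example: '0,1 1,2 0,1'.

Answer: 1,2 0,1 2,3 1,2

Derivation:
Collision at t=2/3: particles 1 and 2 swap velocities; positions: p0=16/3 p1=31/3 p2=31/3 p3=38/3; velocities now: v0=2 v1=-1 v2=2 v3=1
Collision at t=7/3: particles 0 and 1 swap velocities; positions: p0=26/3 p1=26/3 p2=41/3 p3=43/3; velocities now: v0=-1 v1=2 v2=2 v3=1
Collision at t=3: particles 2 and 3 swap velocities; positions: p0=8 p1=10 p2=15 p3=15; velocities now: v0=-1 v1=2 v2=1 v3=2
Collision at t=8: particles 1 and 2 swap velocities; positions: p0=3 p1=20 p2=20 p3=25; velocities now: v0=-1 v1=1 v2=2 v3=2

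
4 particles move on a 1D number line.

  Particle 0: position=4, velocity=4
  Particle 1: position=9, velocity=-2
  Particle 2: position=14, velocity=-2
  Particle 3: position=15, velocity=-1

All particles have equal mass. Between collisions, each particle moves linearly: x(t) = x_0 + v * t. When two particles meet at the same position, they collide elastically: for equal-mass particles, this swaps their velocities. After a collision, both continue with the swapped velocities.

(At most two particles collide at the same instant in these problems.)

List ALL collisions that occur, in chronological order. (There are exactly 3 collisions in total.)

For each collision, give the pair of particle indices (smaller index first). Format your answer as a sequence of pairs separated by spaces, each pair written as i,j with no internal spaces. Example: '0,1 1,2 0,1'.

Answer: 0,1 1,2 2,3

Derivation:
Collision at t=5/6: particles 0 and 1 swap velocities; positions: p0=22/3 p1=22/3 p2=37/3 p3=85/6; velocities now: v0=-2 v1=4 v2=-2 v3=-1
Collision at t=5/3: particles 1 and 2 swap velocities; positions: p0=17/3 p1=32/3 p2=32/3 p3=40/3; velocities now: v0=-2 v1=-2 v2=4 v3=-1
Collision at t=11/5: particles 2 and 3 swap velocities; positions: p0=23/5 p1=48/5 p2=64/5 p3=64/5; velocities now: v0=-2 v1=-2 v2=-1 v3=4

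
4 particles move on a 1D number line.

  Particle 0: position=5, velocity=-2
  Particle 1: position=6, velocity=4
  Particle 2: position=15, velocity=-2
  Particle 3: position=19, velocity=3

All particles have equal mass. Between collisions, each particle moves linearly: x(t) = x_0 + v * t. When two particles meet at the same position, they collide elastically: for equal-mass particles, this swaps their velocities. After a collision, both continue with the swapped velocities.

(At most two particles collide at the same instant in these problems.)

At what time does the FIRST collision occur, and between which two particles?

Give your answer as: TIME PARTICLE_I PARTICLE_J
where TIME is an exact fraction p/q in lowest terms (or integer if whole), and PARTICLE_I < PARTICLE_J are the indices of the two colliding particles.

Pair (0,1): pos 5,6 vel -2,4 -> not approaching (rel speed -6 <= 0)
Pair (1,2): pos 6,15 vel 4,-2 -> gap=9, closing at 6/unit, collide at t=3/2
Pair (2,3): pos 15,19 vel -2,3 -> not approaching (rel speed -5 <= 0)
Earliest collision: t=3/2 between 1 and 2

Answer: 3/2 1 2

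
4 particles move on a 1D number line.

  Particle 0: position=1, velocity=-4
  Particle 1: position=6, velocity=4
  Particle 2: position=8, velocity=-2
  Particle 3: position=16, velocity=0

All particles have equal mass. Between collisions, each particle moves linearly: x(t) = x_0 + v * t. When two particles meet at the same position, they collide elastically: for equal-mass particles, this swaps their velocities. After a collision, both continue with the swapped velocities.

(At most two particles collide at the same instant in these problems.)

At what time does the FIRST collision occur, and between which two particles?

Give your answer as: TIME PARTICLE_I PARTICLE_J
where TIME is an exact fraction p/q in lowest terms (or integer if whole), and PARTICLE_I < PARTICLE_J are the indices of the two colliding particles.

Answer: 1/3 1 2

Derivation:
Pair (0,1): pos 1,6 vel -4,4 -> not approaching (rel speed -8 <= 0)
Pair (1,2): pos 6,8 vel 4,-2 -> gap=2, closing at 6/unit, collide at t=1/3
Pair (2,3): pos 8,16 vel -2,0 -> not approaching (rel speed -2 <= 0)
Earliest collision: t=1/3 between 1 and 2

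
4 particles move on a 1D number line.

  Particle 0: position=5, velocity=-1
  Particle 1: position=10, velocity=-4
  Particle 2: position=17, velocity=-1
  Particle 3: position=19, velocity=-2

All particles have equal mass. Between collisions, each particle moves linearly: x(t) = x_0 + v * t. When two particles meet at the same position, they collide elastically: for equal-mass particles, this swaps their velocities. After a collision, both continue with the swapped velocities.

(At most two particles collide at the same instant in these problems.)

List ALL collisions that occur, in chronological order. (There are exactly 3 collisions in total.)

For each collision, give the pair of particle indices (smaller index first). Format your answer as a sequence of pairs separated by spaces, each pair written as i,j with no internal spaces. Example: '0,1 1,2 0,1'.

Answer: 0,1 2,3 1,2

Derivation:
Collision at t=5/3: particles 0 and 1 swap velocities; positions: p0=10/3 p1=10/3 p2=46/3 p3=47/3; velocities now: v0=-4 v1=-1 v2=-1 v3=-2
Collision at t=2: particles 2 and 3 swap velocities; positions: p0=2 p1=3 p2=15 p3=15; velocities now: v0=-4 v1=-1 v2=-2 v3=-1
Collision at t=14: particles 1 and 2 swap velocities; positions: p0=-46 p1=-9 p2=-9 p3=3; velocities now: v0=-4 v1=-2 v2=-1 v3=-1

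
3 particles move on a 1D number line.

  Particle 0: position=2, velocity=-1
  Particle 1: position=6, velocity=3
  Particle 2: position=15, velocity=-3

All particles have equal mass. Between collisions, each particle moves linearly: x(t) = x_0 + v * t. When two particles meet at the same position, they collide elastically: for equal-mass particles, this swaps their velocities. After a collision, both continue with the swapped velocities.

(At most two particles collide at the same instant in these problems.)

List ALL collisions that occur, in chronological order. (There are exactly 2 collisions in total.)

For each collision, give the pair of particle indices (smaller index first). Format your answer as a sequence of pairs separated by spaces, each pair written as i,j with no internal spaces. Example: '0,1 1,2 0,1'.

Answer: 1,2 0,1

Derivation:
Collision at t=3/2: particles 1 and 2 swap velocities; positions: p0=1/2 p1=21/2 p2=21/2; velocities now: v0=-1 v1=-3 v2=3
Collision at t=13/2: particles 0 and 1 swap velocities; positions: p0=-9/2 p1=-9/2 p2=51/2; velocities now: v0=-3 v1=-1 v2=3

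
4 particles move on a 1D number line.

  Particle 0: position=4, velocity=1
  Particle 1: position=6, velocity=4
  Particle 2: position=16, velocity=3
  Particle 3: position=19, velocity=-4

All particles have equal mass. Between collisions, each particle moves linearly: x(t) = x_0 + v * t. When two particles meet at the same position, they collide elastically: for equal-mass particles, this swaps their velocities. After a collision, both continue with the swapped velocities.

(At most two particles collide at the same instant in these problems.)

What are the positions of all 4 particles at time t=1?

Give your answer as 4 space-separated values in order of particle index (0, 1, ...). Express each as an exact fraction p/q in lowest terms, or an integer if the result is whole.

Answer: 5 10 15 19

Derivation:
Collision at t=3/7: particles 2 and 3 swap velocities; positions: p0=31/7 p1=54/7 p2=121/7 p3=121/7; velocities now: v0=1 v1=4 v2=-4 v3=3
Advance to t=1 (no further collisions before then); velocities: v0=1 v1=4 v2=-4 v3=3; positions = 5 10 15 19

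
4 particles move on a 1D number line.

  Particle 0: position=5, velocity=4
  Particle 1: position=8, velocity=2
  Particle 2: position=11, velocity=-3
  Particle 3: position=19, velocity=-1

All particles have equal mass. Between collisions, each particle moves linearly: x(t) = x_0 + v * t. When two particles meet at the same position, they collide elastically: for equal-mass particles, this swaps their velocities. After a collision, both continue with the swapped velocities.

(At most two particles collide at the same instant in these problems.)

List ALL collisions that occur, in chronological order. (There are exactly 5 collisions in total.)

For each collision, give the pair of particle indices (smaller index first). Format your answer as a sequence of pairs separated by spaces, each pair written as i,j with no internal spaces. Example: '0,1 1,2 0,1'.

Answer: 1,2 0,1 1,2 2,3 1,2

Derivation:
Collision at t=3/5: particles 1 and 2 swap velocities; positions: p0=37/5 p1=46/5 p2=46/5 p3=92/5; velocities now: v0=4 v1=-3 v2=2 v3=-1
Collision at t=6/7: particles 0 and 1 swap velocities; positions: p0=59/7 p1=59/7 p2=68/7 p3=127/7; velocities now: v0=-3 v1=4 v2=2 v3=-1
Collision at t=3/2: particles 1 and 2 swap velocities; positions: p0=13/2 p1=11 p2=11 p3=35/2; velocities now: v0=-3 v1=2 v2=4 v3=-1
Collision at t=14/5: particles 2 and 3 swap velocities; positions: p0=13/5 p1=68/5 p2=81/5 p3=81/5; velocities now: v0=-3 v1=2 v2=-1 v3=4
Collision at t=11/3: particles 1 and 2 swap velocities; positions: p0=0 p1=46/3 p2=46/3 p3=59/3; velocities now: v0=-3 v1=-1 v2=2 v3=4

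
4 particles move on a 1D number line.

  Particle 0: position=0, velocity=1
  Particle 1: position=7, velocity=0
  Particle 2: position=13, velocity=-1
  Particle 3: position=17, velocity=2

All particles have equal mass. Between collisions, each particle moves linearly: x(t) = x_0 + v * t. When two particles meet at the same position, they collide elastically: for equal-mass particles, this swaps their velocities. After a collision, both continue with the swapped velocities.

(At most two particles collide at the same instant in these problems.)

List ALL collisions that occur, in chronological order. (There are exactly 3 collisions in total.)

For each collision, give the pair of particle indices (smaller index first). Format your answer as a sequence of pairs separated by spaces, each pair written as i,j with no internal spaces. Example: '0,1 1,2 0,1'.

Collision at t=6: particles 1 and 2 swap velocities; positions: p0=6 p1=7 p2=7 p3=29; velocities now: v0=1 v1=-1 v2=0 v3=2
Collision at t=13/2: particles 0 and 1 swap velocities; positions: p0=13/2 p1=13/2 p2=7 p3=30; velocities now: v0=-1 v1=1 v2=0 v3=2
Collision at t=7: particles 1 and 2 swap velocities; positions: p0=6 p1=7 p2=7 p3=31; velocities now: v0=-1 v1=0 v2=1 v3=2

Answer: 1,2 0,1 1,2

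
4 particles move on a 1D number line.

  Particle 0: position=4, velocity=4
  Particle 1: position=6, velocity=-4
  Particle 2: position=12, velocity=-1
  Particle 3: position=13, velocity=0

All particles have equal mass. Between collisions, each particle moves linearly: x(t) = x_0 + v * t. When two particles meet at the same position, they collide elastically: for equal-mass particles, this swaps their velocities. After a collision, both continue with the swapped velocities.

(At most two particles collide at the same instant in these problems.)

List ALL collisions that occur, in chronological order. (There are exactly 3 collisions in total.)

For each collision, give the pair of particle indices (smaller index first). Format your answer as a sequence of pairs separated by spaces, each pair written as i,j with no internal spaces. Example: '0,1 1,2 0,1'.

Answer: 0,1 1,2 2,3

Derivation:
Collision at t=1/4: particles 0 and 1 swap velocities; positions: p0=5 p1=5 p2=47/4 p3=13; velocities now: v0=-4 v1=4 v2=-1 v3=0
Collision at t=8/5: particles 1 and 2 swap velocities; positions: p0=-2/5 p1=52/5 p2=52/5 p3=13; velocities now: v0=-4 v1=-1 v2=4 v3=0
Collision at t=9/4: particles 2 and 3 swap velocities; positions: p0=-3 p1=39/4 p2=13 p3=13; velocities now: v0=-4 v1=-1 v2=0 v3=4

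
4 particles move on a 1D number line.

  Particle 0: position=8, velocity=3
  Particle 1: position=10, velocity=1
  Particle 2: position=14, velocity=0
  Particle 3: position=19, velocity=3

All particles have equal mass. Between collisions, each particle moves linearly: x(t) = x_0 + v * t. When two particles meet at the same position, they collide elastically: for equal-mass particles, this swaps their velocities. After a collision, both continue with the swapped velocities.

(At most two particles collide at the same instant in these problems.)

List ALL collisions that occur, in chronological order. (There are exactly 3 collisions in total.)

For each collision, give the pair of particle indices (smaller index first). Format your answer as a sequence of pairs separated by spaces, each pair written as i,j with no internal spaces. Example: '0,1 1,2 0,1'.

Collision at t=1: particles 0 and 1 swap velocities; positions: p0=11 p1=11 p2=14 p3=22; velocities now: v0=1 v1=3 v2=0 v3=3
Collision at t=2: particles 1 and 2 swap velocities; positions: p0=12 p1=14 p2=14 p3=25; velocities now: v0=1 v1=0 v2=3 v3=3
Collision at t=4: particles 0 and 1 swap velocities; positions: p0=14 p1=14 p2=20 p3=31; velocities now: v0=0 v1=1 v2=3 v3=3

Answer: 0,1 1,2 0,1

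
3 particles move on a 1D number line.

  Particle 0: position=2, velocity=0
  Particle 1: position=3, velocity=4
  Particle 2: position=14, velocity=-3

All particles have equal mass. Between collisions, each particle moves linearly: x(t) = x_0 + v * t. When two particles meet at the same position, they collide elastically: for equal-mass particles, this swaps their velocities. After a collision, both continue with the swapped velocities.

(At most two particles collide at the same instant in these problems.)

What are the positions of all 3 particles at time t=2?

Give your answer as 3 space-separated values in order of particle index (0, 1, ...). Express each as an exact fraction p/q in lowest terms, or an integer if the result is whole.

Answer: 2 8 11

Derivation:
Collision at t=11/7: particles 1 and 2 swap velocities; positions: p0=2 p1=65/7 p2=65/7; velocities now: v0=0 v1=-3 v2=4
Advance to t=2 (no further collisions before then); velocities: v0=0 v1=-3 v2=4; positions = 2 8 11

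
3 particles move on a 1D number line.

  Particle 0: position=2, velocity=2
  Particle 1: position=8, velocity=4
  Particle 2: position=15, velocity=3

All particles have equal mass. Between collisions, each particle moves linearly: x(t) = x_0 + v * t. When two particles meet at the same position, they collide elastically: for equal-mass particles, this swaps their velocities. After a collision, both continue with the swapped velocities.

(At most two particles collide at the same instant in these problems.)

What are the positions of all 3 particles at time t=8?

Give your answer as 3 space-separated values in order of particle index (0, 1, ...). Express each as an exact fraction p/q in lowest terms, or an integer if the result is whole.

Answer: 18 39 40

Derivation:
Collision at t=7: particles 1 and 2 swap velocities; positions: p0=16 p1=36 p2=36; velocities now: v0=2 v1=3 v2=4
Advance to t=8 (no further collisions before then); velocities: v0=2 v1=3 v2=4; positions = 18 39 40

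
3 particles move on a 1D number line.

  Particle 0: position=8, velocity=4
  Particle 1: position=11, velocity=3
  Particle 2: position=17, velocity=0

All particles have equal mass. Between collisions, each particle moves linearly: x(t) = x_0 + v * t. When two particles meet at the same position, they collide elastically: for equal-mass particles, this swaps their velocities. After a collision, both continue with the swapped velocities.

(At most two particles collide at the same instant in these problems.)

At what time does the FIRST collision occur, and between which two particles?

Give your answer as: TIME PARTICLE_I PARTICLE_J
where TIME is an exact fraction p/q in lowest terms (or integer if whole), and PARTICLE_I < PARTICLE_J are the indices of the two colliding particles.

Pair (0,1): pos 8,11 vel 4,3 -> gap=3, closing at 1/unit, collide at t=3
Pair (1,2): pos 11,17 vel 3,0 -> gap=6, closing at 3/unit, collide at t=2
Earliest collision: t=2 between 1 and 2

Answer: 2 1 2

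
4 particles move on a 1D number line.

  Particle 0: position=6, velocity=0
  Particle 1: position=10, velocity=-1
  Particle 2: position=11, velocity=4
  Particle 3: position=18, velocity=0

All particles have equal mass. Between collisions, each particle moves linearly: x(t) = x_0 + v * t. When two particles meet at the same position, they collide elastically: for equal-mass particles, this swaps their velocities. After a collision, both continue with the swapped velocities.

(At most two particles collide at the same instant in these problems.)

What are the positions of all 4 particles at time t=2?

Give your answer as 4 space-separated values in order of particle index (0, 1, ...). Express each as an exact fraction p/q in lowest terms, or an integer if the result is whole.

Answer: 6 8 18 19

Derivation:
Collision at t=7/4: particles 2 and 3 swap velocities; positions: p0=6 p1=33/4 p2=18 p3=18; velocities now: v0=0 v1=-1 v2=0 v3=4
Advance to t=2 (no further collisions before then); velocities: v0=0 v1=-1 v2=0 v3=4; positions = 6 8 18 19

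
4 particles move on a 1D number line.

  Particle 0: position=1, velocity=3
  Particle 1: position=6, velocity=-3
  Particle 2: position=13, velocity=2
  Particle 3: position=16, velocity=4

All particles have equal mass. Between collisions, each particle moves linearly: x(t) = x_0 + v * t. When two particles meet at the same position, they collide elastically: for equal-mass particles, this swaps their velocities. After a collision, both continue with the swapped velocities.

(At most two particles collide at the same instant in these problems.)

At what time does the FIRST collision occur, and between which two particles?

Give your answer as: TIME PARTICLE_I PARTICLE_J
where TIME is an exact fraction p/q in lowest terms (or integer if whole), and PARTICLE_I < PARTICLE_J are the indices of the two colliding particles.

Answer: 5/6 0 1

Derivation:
Pair (0,1): pos 1,6 vel 3,-3 -> gap=5, closing at 6/unit, collide at t=5/6
Pair (1,2): pos 6,13 vel -3,2 -> not approaching (rel speed -5 <= 0)
Pair (2,3): pos 13,16 vel 2,4 -> not approaching (rel speed -2 <= 0)
Earliest collision: t=5/6 between 0 and 1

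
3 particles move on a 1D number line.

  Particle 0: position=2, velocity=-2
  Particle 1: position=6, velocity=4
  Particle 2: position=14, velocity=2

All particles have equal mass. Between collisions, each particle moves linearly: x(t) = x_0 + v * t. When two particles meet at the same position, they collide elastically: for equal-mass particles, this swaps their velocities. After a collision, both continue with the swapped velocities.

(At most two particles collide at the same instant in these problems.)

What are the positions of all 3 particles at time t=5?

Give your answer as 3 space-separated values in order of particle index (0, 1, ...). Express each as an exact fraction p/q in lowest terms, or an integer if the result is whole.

Collision at t=4: particles 1 and 2 swap velocities; positions: p0=-6 p1=22 p2=22; velocities now: v0=-2 v1=2 v2=4
Advance to t=5 (no further collisions before then); velocities: v0=-2 v1=2 v2=4; positions = -8 24 26

Answer: -8 24 26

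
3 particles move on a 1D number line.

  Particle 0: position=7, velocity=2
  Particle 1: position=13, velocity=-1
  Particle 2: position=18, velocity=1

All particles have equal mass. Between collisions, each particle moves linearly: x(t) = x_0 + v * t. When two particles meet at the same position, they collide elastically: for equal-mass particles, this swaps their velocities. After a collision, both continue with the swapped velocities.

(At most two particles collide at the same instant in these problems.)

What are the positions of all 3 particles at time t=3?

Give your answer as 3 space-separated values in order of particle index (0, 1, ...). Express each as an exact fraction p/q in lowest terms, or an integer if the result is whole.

Collision at t=2: particles 0 and 1 swap velocities; positions: p0=11 p1=11 p2=20; velocities now: v0=-1 v1=2 v2=1
Advance to t=3 (no further collisions before then); velocities: v0=-1 v1=2 v2=1; positions = 10 13 21

Answer: 10 13 21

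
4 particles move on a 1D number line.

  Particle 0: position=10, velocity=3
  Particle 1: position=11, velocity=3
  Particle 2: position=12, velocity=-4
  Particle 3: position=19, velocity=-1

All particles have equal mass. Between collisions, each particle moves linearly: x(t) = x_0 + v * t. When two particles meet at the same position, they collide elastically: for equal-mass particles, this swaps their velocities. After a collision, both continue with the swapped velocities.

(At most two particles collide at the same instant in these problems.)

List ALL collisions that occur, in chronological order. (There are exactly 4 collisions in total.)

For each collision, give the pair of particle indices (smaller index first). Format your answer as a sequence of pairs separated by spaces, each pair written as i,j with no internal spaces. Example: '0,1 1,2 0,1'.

Collision at t=1/7: particles 1 and 2 swap velocities; positions: p0=73/7 p1=80/7 p2=80/7 p3=132/7; velocities now: v0=3 v1=-4 v2=3 v3=-1
Collision at t=2/7: particles 0 and 1 swap velocities; positions: p0=76/7 p1=76/7 p2=83/7 p3=131/7; velocities now: v0=-4 v1=3 v2=3 v3=-1
Collision at t=2: particles 2 and 3 swap velocities; positions: p0=4 p1=16 p2=17 p3=17; velocities now: v0=-4 v1=3 v2=-1 v3=3
Collision at t=9/4: particles 1 and 2 swap velocities; positions: p0=3 p1=67/4 p2=67/4 p3=71/4; velocities now: v0=-4 v1=-1 v2=3 v3=3

Answer: 1,2 0,1 2,3 1,2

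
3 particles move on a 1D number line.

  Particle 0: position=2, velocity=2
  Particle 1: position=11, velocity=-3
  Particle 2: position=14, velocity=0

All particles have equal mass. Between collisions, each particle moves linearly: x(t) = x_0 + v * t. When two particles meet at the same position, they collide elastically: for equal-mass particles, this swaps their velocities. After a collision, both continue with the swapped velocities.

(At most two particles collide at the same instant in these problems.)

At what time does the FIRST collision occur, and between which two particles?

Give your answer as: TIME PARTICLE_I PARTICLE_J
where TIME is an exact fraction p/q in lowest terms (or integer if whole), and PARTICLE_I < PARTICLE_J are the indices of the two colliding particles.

Pair (0,1): pos 2,11 vel 2,-3 -> gap=9, closing at 5/unit, collide at t=9/5
Pair (1,2): pos 11,14 vel -3,0 -> not approaching (rel speed -3 <= 0)
Earliest collision: t=9/5 between 0 and 1

Answer: 9/5 0 1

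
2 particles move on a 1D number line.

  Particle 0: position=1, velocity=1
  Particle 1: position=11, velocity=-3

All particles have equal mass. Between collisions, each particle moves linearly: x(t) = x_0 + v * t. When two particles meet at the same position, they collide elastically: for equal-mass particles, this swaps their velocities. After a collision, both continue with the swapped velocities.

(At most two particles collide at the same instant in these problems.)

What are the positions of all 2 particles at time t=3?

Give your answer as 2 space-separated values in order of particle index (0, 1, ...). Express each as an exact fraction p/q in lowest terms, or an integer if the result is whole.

Collision at t=5/2: particles 0 and 1 swap velocities; positions: p0=7/2 p1=7/2; velocities now: v0=-3 v1=1
Advance to t=3 (no further collisions before then); velocities: v0=-3 v1=1; positions = 2 4

Answer: 2 4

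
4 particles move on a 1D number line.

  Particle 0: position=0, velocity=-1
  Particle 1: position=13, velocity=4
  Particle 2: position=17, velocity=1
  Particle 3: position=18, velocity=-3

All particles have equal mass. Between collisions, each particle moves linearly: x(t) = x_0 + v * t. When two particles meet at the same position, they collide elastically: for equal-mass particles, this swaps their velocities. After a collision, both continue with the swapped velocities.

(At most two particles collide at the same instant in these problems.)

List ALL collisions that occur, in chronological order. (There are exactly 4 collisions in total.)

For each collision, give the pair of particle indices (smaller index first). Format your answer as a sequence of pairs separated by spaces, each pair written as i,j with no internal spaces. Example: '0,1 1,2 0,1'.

Collision at t=1/4: particles 2 and 3 swap velocities; positions: p0=-1/4 p1=14 p2=69/4 p3=69/4; velocities now: v0=-1 v1=4 v2=-3 v3=1
Collision at t=5/7: particles 1 and 2 swap velocities; positions: p0=-5/7 p1=111/7 p2=111/7 p3=124/7; velocities now: v0=-1 v1=-3 v2=4 v3=1
Collision at t=4/3: particles 2 and 3 swap velocities; positions: p0=-4/3 p1=14 p2=55/3 p3=55/3; velocities now: v0=-1 v1=-3 v2=1 v3=4
Collision at t=9: particles 0 and 1 swap velocities; positions: p0=-9 p1=-9 p2=26 p3=49; velocities now: v0=-3 v1=-1 v2=1 v3=4

Answer: 2,3 1,2 2,3 0,1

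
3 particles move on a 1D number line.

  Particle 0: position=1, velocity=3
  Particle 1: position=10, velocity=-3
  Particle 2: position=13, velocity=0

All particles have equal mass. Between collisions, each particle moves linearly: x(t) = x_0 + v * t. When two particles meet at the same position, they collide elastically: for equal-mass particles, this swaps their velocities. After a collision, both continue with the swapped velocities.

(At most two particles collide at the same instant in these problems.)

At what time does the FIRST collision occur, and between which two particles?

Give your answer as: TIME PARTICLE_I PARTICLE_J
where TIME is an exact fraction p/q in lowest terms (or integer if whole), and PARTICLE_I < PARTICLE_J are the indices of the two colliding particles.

Pair (0,1): pos 1,10 vel 3,-3 -> gap=9, closing at 6/unit, collide at t=3/2
Pair (1,2): pos 10,13 vel -3,0 -> not approaching (rel speed -3 <= 0)
Earliest collision: t=3/2 between 0 and 1

Answer: 3/2 0 1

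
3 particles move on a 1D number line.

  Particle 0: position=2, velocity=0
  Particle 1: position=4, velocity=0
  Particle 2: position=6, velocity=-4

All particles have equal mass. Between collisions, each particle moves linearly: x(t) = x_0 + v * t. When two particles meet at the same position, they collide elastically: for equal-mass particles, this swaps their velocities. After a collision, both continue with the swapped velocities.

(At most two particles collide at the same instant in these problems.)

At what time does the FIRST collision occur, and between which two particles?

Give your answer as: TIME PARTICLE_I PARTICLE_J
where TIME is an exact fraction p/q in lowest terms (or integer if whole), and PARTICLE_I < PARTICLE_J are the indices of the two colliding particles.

Pair (0,1): pos 2,4 vel 0,0 -> not approaching (rel speed 0 <= 0)
Pair (1,2): pos 4,6 vel 0,-4 -> gap=2, closing at 4/unit, collide at t=1/2
Earliest collision: t=1/2 between 1 and 2

Answer: 1/2 1 2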